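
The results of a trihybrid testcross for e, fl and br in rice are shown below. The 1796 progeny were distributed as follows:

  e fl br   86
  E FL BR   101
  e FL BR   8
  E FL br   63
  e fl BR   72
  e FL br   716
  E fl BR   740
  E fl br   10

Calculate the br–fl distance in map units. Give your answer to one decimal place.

The two most frequent reciprocal classes, e FL br and E fl BR, are the parental types, so the F1 was e FL br / E fl BR.
The two rarest classes, e FL BR and E fl br, are the double crossovers. Comparing them with the parentals, only the br allele has switched, so br is the middle locus and the order is fl – br – e.
Crossovers in the fl–br interval produce the single-crossover classes e fl br and E FL BR (86 + 101 = 187) plus the double crossovers (18).
RF(fl–br) = (187 + 18) / 1796 = 205/1796 = 0.1141 → 11.4 map units.

11.4 map units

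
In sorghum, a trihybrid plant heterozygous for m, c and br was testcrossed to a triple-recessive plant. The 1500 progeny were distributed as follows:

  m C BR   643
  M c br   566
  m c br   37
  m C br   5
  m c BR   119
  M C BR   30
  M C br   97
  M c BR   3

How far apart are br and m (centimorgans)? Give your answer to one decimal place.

5.0 centimorgans

The two most frequent reciprocal classes, m C BR and M c br, are the parental types, so the F1 was m C BR / M c br.
The two rarest classes, m C br and M c BR, are the double crossovers. Comparing them with the parentals, only the br allele has switched, so br is the middle locus and the order is m – br – c.
Crossovers in the m–br interval produce the single-crossover classes M C BR and m c br (30 + 37 = 67) plus the double crossovers (8).
RF(m–br) = (67 + 8) / 1500 = 75/1500 = 0.0500 → 5.0 centimorgans.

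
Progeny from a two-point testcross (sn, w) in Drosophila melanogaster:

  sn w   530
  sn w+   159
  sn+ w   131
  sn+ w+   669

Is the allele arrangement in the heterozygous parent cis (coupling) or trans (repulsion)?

The two most frequent classes are sn+ w+ (669) and sn w (530); these are the parental (non-recombinant) types.
So the F1 carried sn+ w+ on one chromosome and sn w on the other — the recessive alleles are on the same chromosome (cis / coupling).

cis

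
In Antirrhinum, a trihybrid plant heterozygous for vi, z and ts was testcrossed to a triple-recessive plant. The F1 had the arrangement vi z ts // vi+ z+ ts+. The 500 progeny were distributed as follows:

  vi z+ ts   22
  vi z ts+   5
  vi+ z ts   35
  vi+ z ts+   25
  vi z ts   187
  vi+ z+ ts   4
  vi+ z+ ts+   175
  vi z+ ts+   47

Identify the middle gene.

ts

The two rarest classes, vi z ts+ and vi+ z+ ts, are the double crossovers. Comparing them with the parentals, only the ts allele has switched, so ts is the middle locus and the order is vi – ts – z.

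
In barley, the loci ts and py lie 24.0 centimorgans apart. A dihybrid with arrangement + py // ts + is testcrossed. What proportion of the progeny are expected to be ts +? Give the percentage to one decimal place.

38.0%

A map distance of 24.0 centimorgans corresponds to a recombination frequency of 0.240.
The F1 is + py / ts +, so ts + is a parental gamete class with expected frequency (1 − r)/2 = 0.760/2 = 0.3800.
That is 0.3800 = 38.0% of the progeny.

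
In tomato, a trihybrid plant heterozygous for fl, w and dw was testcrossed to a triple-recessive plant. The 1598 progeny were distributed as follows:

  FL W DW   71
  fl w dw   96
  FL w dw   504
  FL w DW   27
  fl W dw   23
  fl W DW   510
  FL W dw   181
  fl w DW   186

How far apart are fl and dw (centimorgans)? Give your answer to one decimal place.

The two most frequent reciprocal classes, fl W DW and FL w dw, are the parental types, so the F1 was fl W DW / FL w dw.
The two rarest classes, fl W dw and FL w DW, are the double crossovers. Comparing them with the parentals, only the dw allele has switched, so dw is the middle locus and the order is fl – dw – w.
Crossovers in the fl–dw interval produce the single-crossover classes FL W DW and fl w dw (71 + 96 = 167) plus the double crossovers (50).
RF(fl–dw) = (167 + 50) / 1598 = 217/1598 = 0.1358 → 13.6 centimorgans.

13.6 centimorgans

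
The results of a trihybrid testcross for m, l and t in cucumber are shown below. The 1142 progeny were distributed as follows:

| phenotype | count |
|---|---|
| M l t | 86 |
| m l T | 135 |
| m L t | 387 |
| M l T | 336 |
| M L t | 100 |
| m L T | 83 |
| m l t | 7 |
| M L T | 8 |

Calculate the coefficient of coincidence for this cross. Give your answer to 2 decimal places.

0.37

The two most frequent reciprocal classes, m L t and M l T, are the parental types, so the F1 was m L t / M l T.
The two rarest classes, m l t and M L T, are the double crossovers. Comparing them with the parentals, only the l allele has switched, so l is the middle locus and the order is t – l – m.
t–l: (169 + 15)/1142 = 0.1611; l–m: (235 + 15)/1142 = 0.2189.
Expected DCO frequency = 0.1611 × 0.2189 ≈ 0.03526; observed = 15/1142 ≈ 0.01313.
Coefficient of coincidence = 0.01313/0.03526 ≈ 0.37.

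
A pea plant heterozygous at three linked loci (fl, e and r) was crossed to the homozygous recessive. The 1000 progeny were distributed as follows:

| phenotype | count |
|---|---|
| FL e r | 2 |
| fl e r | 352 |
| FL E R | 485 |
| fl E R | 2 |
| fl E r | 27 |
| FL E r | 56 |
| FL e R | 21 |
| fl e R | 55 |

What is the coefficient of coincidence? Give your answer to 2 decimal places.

0.67

The two most frequent reciprocal classes, FL E R and fl e r, are the parental types, so the F1 was FL E R / fl e r.
The two rarest classes, fl E R and FL e r, are the double crossovers. Comparing them with the parentals, only the fl allele has switched, so fl is the middle locus and the order is r – fl – e.
r–fl: (111 + 4)/1000 = 0.1150; fl–e: (48 + 4)/1000 = 0.0520.
Expected DCO frequency = 0.1150 × 0.0520 ≈ 0.00598; observed = 4/1000 ≈ 0.00400.
Coefficient of coincidence = 0.00400/0.00598 ≈ 0.67.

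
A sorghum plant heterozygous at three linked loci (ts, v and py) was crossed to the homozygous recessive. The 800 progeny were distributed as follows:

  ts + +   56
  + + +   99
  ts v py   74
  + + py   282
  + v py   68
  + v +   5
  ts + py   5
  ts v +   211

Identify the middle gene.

ts

The two most frequent reciprocal classes, + + py and ts v +, are the parental types, so the F1 was + + py / ts v +.
The two rarest classes, ts + py and + v +, are the double crossovers. Comparing them with the parentals, only the ts allele has switched, so ts is the middle locus and the order is py – ts – v.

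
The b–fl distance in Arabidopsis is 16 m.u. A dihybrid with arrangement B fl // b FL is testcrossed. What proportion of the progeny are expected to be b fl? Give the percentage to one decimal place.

8.0%

A map distance of 16 m.u. corresponds to a recombination frequency of 0.160.
The F1 is B fl / b FL, so b fl is a recombinant gamete class with expected frequency r/2 = 0.160/2 = 0.0800.
That is 0.0800 = 8.0% of the progeny.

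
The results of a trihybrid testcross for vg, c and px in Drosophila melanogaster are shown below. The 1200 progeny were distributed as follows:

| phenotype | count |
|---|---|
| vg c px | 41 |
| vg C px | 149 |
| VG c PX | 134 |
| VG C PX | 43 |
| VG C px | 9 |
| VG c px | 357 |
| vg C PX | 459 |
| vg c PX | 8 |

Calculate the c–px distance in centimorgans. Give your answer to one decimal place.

The two most frequent reciprocal classes, vg C PX and VG c px, are the parental types, so the F1 was vg C PX / VG c px.
The two rarest classes, vg c PX and VG C px, are the double crossovers. Comparing them with the parentals, only the c allele has switched, so c is the middle locus and the order is px – c – vg.
Crossovers in the px–c interval produce the single-crossover classes vg C px and VG c PX (149 + 134 = 283) plus the double crossovers (17).
RF(px–c) = (283 + 17) / 1200 = 300/1200 = 0.2500 → 25.0 centimorgans.

25.0 centimorgans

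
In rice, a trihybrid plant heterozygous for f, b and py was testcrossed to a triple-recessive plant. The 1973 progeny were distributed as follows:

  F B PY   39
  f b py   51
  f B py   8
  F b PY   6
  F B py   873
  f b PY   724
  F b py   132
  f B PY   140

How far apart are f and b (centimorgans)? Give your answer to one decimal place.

14.5 centimorgans

The two most frequent reciprocal classes, F B py and f b PY, are the parental types, so the F1 was F B py / f b PY.
The two rarest classes, f B py and F b PY, are the double crossovers. Comparing them with the parentals, only the f allele has switched, so f is the middle locus and the order is b – f – py.
Crossovers in the b–f interval produce the single-crossover classes F b py and f B PY (132 + 140 = 272) plus the double crossovers (14).
RF(b–f) = (272 + 14) / 1973 = 286/1973 = 0.1450 → 14.5 centimorgans.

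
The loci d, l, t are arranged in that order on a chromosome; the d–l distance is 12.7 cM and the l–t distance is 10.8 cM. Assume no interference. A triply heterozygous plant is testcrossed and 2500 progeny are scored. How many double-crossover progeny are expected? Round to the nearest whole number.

Map distances give recombination frequencies of 0.127 and 0.108 for the two intervals.
With no interference, expected double-crossover frequency = 0.127 × 0.108 = 0.01372.
Expected number = 0.01372 × 2500 = 34.29 ≈ 34.

34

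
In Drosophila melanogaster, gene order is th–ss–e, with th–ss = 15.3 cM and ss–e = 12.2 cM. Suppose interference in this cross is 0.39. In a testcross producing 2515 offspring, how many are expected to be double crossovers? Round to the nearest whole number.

29

Map distances give recombination frequencies of 0.153 and 0.122 for the two intervals.
With interference 0.39 (so coincidence = 0.61), expected double-crossover frequency = 0.153 × 0.122 × 0.61 = 0.01139.
Expected number = 0.01139 × 2515 = 28.64 ≈ 29.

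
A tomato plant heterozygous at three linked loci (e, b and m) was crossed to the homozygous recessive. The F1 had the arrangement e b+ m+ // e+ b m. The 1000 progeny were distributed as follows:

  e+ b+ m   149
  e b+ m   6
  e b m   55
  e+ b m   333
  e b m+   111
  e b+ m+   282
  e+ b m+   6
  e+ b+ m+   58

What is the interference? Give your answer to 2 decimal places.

0.65

The two rarest classes, e b+ m and e+ b m+, are the double crossovers. Comparing them with the parentals, only the m allele has switched, so m is the middle locus and the order is e – m – b.
e–m: (113 + 12)/1000 = 0.1250; m–b: (260 + 12)/1000 = 0.2720.
Expected DCO frequency = 0.1250 × 0.2720 ≈ 0.03400; observed = 12/1000 ≈ 0.01200.
Coefficient of coincidence = 0.01200/0.03400 ≈ 0.35; interference = 1 − 0.35 = 0.65.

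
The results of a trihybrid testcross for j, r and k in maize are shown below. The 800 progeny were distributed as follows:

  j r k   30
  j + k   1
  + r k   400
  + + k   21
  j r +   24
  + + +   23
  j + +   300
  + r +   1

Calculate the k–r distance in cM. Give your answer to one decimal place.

The two most frequent reciprocal classes, j + + and + r k, are the parental types, so the F1 was j + + / + r k.
The two rarest classes, j + k and + r +, are the double crossovers. Comparing them with the parentals, only the k allele has switched, so k is the middle locus and the order is r – k – j.
Crossovers in the r–k interval produce the single-crossover classes j r + and + + k (24 + 21 = 45) plus the double crossovers (2).
RF(r–k) = (45 + 2) / 800 = 47/800 = 0.0587 → 5.9 cM.

5.9 cM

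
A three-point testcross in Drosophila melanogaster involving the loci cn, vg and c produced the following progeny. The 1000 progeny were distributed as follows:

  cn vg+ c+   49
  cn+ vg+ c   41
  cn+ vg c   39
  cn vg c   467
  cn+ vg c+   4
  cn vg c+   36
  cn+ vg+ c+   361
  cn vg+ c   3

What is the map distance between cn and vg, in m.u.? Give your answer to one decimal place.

9.5 m.u.

The two most frequent reciprocal classes, cn+ vg+ c+ and cn vg c, are the parental types, so the F1 was cn+ vg+ c+ / cn vg c.
The two rarest classes, cn+ vg c+ and cn vg+ c, are the double crossovers. Comparing them with the parentals, only the vg allele has switched, so vg is the middle locus and the order is c – vg – cn.
Crossovers in the vg–cn interval produce the single-crossover classes cn vg+ c+ and cn+ vg c (49 + 39 = 88) plus the double crossovers (7).
RF(vg–cn) = (88 + 7) / 1000 = 95/1000 = 0.0950 → 9.5 m.u.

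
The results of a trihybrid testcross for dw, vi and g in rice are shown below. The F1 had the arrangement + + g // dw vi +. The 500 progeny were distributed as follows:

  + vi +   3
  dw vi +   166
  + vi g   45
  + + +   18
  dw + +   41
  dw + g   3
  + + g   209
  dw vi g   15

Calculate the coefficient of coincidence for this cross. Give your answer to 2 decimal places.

The two rarest classes, dw + g and + vi +, are the double crossovers. Comparing them with the parentals, only the dw allele has switched, so dw is the middle locus and the order is g – dw – vi.
g–dw: (33 + 6)/500 = 0.0780; dw–vi: (86 + 6)/500 = 0.1840.
Expected DCO frequency = 0.0780 × 0.1840 ≈ 0.01435; observed = 6/500 ≈ 0.01200.
Coefficient of coincidence = 0.01200/0.01435 ≈ 0.84.

0.84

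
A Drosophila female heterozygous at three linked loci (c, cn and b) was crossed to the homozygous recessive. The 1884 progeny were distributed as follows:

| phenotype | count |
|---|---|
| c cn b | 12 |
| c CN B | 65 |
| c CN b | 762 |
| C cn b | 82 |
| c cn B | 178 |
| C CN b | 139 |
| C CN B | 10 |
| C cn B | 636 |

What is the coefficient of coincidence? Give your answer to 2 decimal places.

The two most frequent reciprocal classes, c CN b and C cn B, are the parental types, so the F1 was c CN b / C cn B.
The two rarest classes, c cn b and C CN B, are the double crossovers. Comparing them with the parentals, only the cn allele has switched, so cn is the middle locus and the order is b – cn – c.
b–cn: (147 + 22)/1884 = 0.0897; cn–c: (317 + 22)/1884 = 0.1799.
Expected DCO frequency = 0.0897 × 0.1799 ≈ 0.01614; observed = 22/1884 ≈ 0.01168.
Coefficient of coincidence = 0.01168/0.01614 ≈ 0.72.

0.72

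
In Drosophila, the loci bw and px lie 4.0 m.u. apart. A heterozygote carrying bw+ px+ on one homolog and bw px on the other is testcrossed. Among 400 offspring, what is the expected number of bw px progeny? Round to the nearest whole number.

A map distance of 4.0 m.u. corresponds to a recombination frequency of 0.040.
The F1 is bw+ px+ / bw px, so bw px is a parental gamete class with expected frequency (1 − r)/2 = 0.960/2 = 0.4800.
Expected number = 0.4800 × 400 = 192.00 ≈ 192.

192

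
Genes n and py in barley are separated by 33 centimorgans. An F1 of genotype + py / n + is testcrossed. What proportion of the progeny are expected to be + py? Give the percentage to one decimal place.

A map distance of 33 centimorgans corresponds to a recombination frequency of 0.330.
The F1 is + py / n +, so + py is a parental gamete class with expected frequency (1 − r)/2 = 0.670/2 = 0.3350.
That is 0.3350 = 33.5% of the progeny.

33.5%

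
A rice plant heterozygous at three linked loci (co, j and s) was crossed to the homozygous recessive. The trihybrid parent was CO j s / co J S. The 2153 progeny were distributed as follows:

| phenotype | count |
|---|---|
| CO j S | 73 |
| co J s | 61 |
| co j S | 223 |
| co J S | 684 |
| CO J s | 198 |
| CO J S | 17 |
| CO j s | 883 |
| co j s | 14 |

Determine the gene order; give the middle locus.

co

The two rarest classes, co j s and CO J S, are the double crossovers. Comparing them with the parentals, only the co allele has switched, so co is the middle locus and the order is s – co – j.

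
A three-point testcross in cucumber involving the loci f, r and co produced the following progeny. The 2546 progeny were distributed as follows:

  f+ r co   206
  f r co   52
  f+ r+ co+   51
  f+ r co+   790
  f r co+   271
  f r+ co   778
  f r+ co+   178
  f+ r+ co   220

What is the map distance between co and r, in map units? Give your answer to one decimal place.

19.1 map units

The two most frequent reciprocal classes, f r+ co and f+ r co+, are the parental types, so the F1 was f r+ co / f+ r co+.
The two rarest classes, f r co and f+ r+ co+, are the double crossovers. Comparing them with the parentals, only the r allele has switched, so r is the middle locus and the order is co – r – f.
Crossovers in the co–r interval produce the single-crossover classes f r+ co+ and f+ r co (178 + 206 = 384) plus the double crossovers (103).
RF(co–r) = (384 + 103) / 2546 = 487/2546 = 0.1913 → 19.1 map units.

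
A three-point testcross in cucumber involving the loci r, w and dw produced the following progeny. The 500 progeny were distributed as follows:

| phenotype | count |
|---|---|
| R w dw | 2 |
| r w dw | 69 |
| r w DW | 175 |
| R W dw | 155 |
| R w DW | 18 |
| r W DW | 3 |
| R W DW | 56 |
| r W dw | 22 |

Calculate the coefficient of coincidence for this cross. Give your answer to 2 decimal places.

0.43

The two most frequent reciprocal classes, r w DW and R W dw, are the parental types, so the F1 was r w DW / R W dw.
The two rarest classes, r W DW and R w dw, are the double crossovers. Comparing them with the parentals, only the w allele has switched, so w is the middle locus and the order is dw – w – r.
dw–w: (125 + 5)/500 = 0.2600; w–r: (40 + 5)/500 = 0.0900.
Expected DCO frequency = 0.2600 × 0.0900 ≈ 0.02340; observed = 5/500 ≈ 0.01000.
Coefficient of coincidence = 0.01000/0.02340 ≈ 0.43.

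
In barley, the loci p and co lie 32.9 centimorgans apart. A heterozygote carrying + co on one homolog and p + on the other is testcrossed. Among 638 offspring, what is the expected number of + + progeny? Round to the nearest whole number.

A map distance of 32.9 centimorgans corresponds to a recombination frequency of 0.329.
The F1 is + co / p +, so + + is a recombinant gamete class with expected frequency r/2 = 0.329/2 = 0.1645.
Expected number = 0.1645 × 638 = 104.95 ≈ 105.

105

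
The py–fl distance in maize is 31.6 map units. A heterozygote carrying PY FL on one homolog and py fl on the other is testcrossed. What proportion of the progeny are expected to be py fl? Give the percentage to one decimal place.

A map distance of 31.6 map units corresponds to a recombination frequency of 0.316.
The F1 is PY FL / py fl, so py fl is a parental gamete class with expected frequency (1 − r)/2 = 0.684/2 = 0.3420.
That is 0.3420 = 34.2% of the progeny.

34.2%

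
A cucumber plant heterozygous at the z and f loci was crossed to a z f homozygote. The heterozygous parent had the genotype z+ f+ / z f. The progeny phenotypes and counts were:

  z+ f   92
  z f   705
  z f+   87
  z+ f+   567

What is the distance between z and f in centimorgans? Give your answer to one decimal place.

12.3 centimorgans

The recombinant classes are z+ f and z f+: 92 + 87 = 179.
Recombination frequency = 179/1451 = 0.1234 ≈ 12.3%, i.e. 12.3 centimorgans.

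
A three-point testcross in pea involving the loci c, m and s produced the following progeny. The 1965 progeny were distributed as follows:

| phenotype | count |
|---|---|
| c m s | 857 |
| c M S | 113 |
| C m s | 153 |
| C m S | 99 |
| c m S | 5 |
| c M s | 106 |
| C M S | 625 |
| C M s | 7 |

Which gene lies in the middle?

The two most frequent reciprocal classes, C M S and c m s, are the parental types, so the F1 was C M S / c m s.
The two rarest classes, C M s and c m S, are the double crossovers. Comparing them with the parentals, only the s allele has switched, so s is the middle locus and the order is m – s – c.

s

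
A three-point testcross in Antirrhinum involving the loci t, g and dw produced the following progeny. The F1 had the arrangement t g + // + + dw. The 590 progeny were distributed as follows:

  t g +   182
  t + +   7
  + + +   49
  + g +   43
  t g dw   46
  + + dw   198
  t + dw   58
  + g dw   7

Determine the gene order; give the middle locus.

g

The two rarest classes, t + + and + g dw, are the double crossovers. Comparing them with the parentals, only the g allele has switched, so g is the middle locus and the order is t – g – dw.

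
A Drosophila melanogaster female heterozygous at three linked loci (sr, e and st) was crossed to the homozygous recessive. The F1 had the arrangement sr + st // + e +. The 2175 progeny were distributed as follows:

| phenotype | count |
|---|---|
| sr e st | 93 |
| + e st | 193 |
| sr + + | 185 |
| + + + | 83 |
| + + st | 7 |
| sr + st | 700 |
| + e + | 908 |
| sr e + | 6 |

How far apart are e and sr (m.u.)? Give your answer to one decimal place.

The two rarest classes, + + st and sr e +, are the double crossovers. Comparing them with the parentals, only the sr allele has switched, so sr is the middle locus and the order is st – sr – e.
Crossovers in the sr–e interval produce the single-crossover classes sr e st and + + + (93 + 83 = 176) plus the double crossovers (13).
RF(sr–e) = (176 + 13) / 2175 = 189/2175 = 0.0869 → 8.7 m.u.

8.7 m.u.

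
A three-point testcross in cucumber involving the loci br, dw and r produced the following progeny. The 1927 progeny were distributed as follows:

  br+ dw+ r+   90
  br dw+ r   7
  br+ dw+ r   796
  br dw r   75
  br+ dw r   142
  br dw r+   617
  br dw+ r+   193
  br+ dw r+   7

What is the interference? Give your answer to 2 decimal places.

0.57

The two most frequent reciprocal classes, br dw r+ and br+ dw+ r, are the parental types, so the F1 was br dw r+ / br+ dw+ r.
The two rarest classes, br+ dw r+ and br dw+ r, are the double crossovers. Comparing them with the parentals, only the br allele has switched, so br is the middle locus and the order is r – br – dw.
r–br: (165 + 14)/1927 = 0.0929; br–dw: (335 + 14)/1927 = 0.1811.
Expected DCO frequency = 0.0929 × 0.1811 ≈ 0.01682; observed = 14/1927 ≈ 0.00727.
Coefficient of coincidence = 0.00727/0.01682 ≈ 0.43; interference = 1 − 0.43 = 0.57.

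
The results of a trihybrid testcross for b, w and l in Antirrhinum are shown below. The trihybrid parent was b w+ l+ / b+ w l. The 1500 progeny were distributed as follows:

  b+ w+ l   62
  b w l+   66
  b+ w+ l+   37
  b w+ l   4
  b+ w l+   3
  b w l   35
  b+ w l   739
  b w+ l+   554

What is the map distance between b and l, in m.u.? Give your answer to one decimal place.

5.3 m.u.

The two rarest classes, b w+ l and b+ w l+, are the double crossovers. Comparing them with the parentals, only the l allele has switched, so l is the middle locus and the order is w – l – b.
Crossovers in the l–b interval produce the single-crossover classes b+ w+ l+ and b w l (37 + 35 = 72) plus the double crossovers (7).
RF(l–b) = (72 + 7) / 1500 = 79/1500 = 0.0527 → 5.3 m.u.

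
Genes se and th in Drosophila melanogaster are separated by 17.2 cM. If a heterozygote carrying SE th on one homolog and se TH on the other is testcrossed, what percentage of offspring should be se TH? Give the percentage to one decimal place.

A map distance of 17.2 cM corresponds to a recombination frequency of 0.172.
The F1 is SE th / se TH, so se TH is a parental gamete class with expected frequency (1 − r)/2 = 0.828/2 = 0.4140.
That is 0.4140 = 41.4% of the progeny.

41.4%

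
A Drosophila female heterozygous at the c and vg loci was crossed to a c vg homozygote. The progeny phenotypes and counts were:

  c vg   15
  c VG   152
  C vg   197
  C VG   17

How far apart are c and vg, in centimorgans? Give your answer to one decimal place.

8.4 centimorgans

The two most frequent classes, C vg (197) and c VG (152), are the parental types, so the F1 was C vg / c VG.
The recombinant classes are C VG and c vg: 17 + 15 = 32.
Recombination frequency = 32/381 = 0.0840 ≈ 8.4%, i.e. 8.4 centimorgans.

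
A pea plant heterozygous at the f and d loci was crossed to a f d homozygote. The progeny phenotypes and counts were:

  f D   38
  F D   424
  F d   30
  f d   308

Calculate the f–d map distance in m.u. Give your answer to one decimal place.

The two most frequent classes, F D (424) and f d (308), are the parental types, so the F1 was F D / f d.
The recombinant classes are F d and f D: 30 + 38 = 68.
Recombination frequency = 68/800 = 0.0850 ≈ 8.5%, i.e. 8.5 m.u.

8.5 m.u.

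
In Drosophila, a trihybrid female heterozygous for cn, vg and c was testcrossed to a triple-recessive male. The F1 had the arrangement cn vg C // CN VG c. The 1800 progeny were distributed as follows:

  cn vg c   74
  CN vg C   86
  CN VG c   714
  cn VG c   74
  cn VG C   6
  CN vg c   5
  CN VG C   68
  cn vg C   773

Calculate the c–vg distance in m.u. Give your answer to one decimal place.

8.5 m.u.

The two rarest classes, cn VG C and CN vg c, are the double crossovers. Comparing them with the parentals, only the vg allele has switched, so vg is the middle locus and the order is cn – vg – c.
Crossovers in the vg–c interval produce the single-crossover classes cn vg c and CN VG C (74 + 68 = 142) plus the double crossovers (11).
RF(vg–c) = (142 + 11) / 1800 = 153/1800 = 0.0850 → 8.5 m.u.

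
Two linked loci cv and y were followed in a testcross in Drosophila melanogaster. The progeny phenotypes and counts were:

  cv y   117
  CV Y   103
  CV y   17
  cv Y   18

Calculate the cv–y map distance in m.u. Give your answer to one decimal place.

The two most frequent classes, CV Y (103) and cv y (117), are the parental types, so the F1 was CV Y / cv y.
The recombinant classes are CV y and cv Y: 17 + 18 = 35.
Recombination frequency = 35/255 = 0.1373 ≈ 13.7%, i.e. 13.7 m.u.

13.7 m.u.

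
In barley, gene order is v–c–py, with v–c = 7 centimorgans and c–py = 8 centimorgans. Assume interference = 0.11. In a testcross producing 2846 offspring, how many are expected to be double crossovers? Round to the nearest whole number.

Map distances give recombination frequencies of 0.070 and 0.080 for the two intervals.
With interference 0.11 (so coincidence = 0.89), expected double-crossover frequency = 0.070 × 0.080 × 0.89 = 0.00498.
Expected number = 0.00498 × 2846 = 14.18 ≈ 14.

14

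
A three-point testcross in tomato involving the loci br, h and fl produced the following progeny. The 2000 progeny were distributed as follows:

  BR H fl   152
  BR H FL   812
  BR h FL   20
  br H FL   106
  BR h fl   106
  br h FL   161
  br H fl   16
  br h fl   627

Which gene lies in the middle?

The two most frequent reciprocal classes, BR H FL and br h fl, are the parental types, so the F1 was BR H FL / br h fl.
The two rarest classes, BR h FL and br H fl, are the double crossovers. Comparing them with the parentals, only the h allele has switched, so h is the middle locus and the order is fl – h – br.

h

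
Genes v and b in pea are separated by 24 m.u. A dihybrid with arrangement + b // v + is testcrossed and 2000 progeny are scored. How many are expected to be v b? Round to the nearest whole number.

A map distance of 24 m.u. corresponds to a recombination frequency of 0.240.
The F1 is + b / v +, so v b is a recombinant gamete class with expected frequency r/2 = 0.240/2 = 0.1200.
Expected number = 0.1200 × 2000 = 240.00 ≈ 240.

240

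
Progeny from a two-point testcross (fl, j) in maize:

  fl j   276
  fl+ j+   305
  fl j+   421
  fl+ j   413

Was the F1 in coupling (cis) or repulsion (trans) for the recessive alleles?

trans

The two most frequent classes are fl+ j (413) and fl j+ (421); these are the parental (non-recombinant) types.
So the F1 carried fl+ j on one chromosome and fl j+ on the other — the recessive alleles are on opposite chromosomes (trans / repulsion).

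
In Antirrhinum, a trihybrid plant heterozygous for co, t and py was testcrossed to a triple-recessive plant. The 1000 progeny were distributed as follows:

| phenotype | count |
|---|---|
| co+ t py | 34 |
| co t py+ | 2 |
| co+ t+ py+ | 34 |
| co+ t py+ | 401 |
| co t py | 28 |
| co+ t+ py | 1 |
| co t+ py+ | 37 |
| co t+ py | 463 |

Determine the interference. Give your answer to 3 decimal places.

The two most frequent reciprocal classes, co+ t py+ and co t+ py, are the parental types, so the F1 was co+ t py+ / co t+ py.
The two rarest classes, co t py+ and co+ t+ py, are the double crossovers. Comparing them with the parentals, only the co allele has switched, so co is the middle locus and the order is t – co – py.
t–co: (62 + 3)/1000 = 0.0650; co–py: (71 + 3)/1000 = 0.0740.
Expected DCO frequency = 0.0650 × 0.0740 ≈ 0.00481; observed = 3/1000 ≈ 0.00300.
Coefficient of coincidence = 0.00300/0.00481 ≈ 0.624; interference = 1 − 0.624 = 0.376.

0.376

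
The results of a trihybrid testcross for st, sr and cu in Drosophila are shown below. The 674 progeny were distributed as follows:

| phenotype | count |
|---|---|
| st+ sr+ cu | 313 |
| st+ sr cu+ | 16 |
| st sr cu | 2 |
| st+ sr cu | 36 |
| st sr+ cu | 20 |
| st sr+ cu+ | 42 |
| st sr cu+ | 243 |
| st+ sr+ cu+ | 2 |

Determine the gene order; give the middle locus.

cu

The two most frequent reciprocal classes, st sr cu+ and st+ sr+ cu, are the parental types, so the F1 was st sr cu+ / st+ sr+ cu.
The two rarest classes, st sr cu and st+ sr+ cu+, are the double crossovers. Comparing them with the parentals, only the cu allele has switched, so cu is the middle locus and the order is sr – cu – st.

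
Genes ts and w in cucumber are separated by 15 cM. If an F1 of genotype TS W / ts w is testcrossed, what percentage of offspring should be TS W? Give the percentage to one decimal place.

42.5%

A map distance of 15 cM corresponds to a recombination frequency of 0.150.
The F1 is TS W / ts w, so TS W is a parental gamete class with expected frequency (1 − r)/2 = 0.850/2 = 0.4250.
That is 0.4250 = 42.5% of the progeny.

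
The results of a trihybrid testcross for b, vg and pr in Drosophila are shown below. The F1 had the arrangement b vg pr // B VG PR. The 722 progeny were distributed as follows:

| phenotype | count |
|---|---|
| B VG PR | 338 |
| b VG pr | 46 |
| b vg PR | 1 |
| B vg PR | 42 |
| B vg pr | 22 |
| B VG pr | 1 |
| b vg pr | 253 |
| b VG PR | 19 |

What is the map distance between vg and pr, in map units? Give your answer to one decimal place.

12.5 map units

The two rarest classes, b vg PR and B VG pr, are the double crossovers. Comparing them with the parentals, only the pr allele has switched, so pr is the middle locus and the order is b – pr – vg.
Crossovers in the pr–vg interval produce the single-crossover classes b VG pr and B vg PR (46 + 42 = 88) plus the double crossovers (2).
RF(pr–vg) = (88 + 2) / 722 = 90/722 = 0.1247 → 12.5 map units.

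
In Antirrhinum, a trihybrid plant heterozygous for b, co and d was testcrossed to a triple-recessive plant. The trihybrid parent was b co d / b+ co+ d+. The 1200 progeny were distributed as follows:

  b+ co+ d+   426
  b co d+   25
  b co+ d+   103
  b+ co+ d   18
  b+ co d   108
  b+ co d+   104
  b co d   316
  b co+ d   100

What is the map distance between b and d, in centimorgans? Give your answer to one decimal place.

21.2 centimorgans

The two rarest classes, b co d+ and b+ co+ d, are the double crossovers. Comparing them with the parentals, only the d allele has switched, so d is the middle locus and the order is co – d – b.
Crossovers in the d–b interval produce the single-crossover classes b+ co d and b co+ d+ (108 + 103 = 211) plus the double crossovers (43).
RF(d–b) = (211 + 43) / 1200 = 254/1200 = 0.2117 → 21.2 centimorgans.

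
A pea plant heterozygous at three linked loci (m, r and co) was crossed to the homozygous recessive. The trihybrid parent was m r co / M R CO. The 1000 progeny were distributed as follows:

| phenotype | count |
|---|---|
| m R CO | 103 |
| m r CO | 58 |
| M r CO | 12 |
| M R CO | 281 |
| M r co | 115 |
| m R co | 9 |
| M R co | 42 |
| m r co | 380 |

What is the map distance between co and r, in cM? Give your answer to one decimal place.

12.1 cM

The two rarest classes, m R co and M r CO, are the double crossovers. Comparing them with the parentals, only the r allele has switched, so r is the middle locus and the order is co – r – m.
Crossovers in the co–r interval produce the single-crossover classes m r CO and M R co (58 + 42 = 100) plus the double crossovers (21).
RF(co–r) = (100 + 21) / 1000 = 121/1000 = 0.1210 → 12.1 cM.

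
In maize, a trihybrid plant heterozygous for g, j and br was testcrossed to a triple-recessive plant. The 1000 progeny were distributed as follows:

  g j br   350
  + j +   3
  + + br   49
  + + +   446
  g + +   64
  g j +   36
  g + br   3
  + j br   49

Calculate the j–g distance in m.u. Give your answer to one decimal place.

11.9 m.u.

The two most frequent reciprocal classes, + + + and g j br, are the parental types, so the F1 was + + + / g j br.
The two rarest classes, + j + and g + br, are the double crossovers. Comparing them with the parentals, only the j allele has switched, so j is the middle locus and the order is g – j – br.
Crossovers in the g–j interval produce the single-crossover classes g + + and + j br (64 + 49 = 113) plus the double crossovers (6).
RF(g–j) = (113 + 6) / 1000 = 119/1000 = 0.1190 → 11.9 m.u.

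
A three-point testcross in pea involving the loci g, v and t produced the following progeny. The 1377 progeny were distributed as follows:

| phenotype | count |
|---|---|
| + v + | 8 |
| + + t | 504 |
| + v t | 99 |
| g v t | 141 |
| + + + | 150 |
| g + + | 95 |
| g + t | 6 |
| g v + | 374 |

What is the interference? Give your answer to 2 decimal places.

0.70

The two most frequent reciprocal classes, g v + and + + t, are the parental types, so the F1 was g v + / + + t.
The two rarest classes, + v + and g + t, are the double crossovers. Comparing them with the parentals, only the g allele has switched, so g is the middle locus and the order is t – g – v.
t–g: (291 + 14)/1377 = 0.2215; g–v: (194 + 14)/1377 = 0.1511.
Expected DCO frequency = 0.2215 × 0.1511 ≈ 0.03347; observed = 14/1377 ≈ 0.01017.
Coefficient of coincidence = 0.01017/0.03347 ≈ 0.30; interference = 1 − 0.30 = 0.70.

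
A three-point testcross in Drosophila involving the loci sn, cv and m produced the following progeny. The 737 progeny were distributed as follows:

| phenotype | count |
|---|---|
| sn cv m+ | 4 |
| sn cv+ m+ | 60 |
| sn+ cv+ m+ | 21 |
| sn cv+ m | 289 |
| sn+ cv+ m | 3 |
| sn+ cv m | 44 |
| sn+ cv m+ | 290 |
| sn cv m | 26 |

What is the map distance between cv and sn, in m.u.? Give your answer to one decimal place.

The two most frequent reciprocal classes, sn+ cv m+ and sn cv+ m, are the parental types, so the F1 was sn+ cv m+ / sn cv+ m.
The two rarest classes, sn cv m+ and sn+ cv+ m, are the double crossovers. Comparing them with the parentals, only the sn allele has switched, so sn is the middle locus and the order is cv – sn – m.
Crossovers in the cv–sn interval produce the single-crossover classes sn+ cv+ m+ and sn cv m (21 + 26 = 47) plus the double crossovers (7).
RF(cv–sn) = (47 + 7) / 737 = 54/737 = 0.0733 → 7.3 m.u.

7.3 m.u.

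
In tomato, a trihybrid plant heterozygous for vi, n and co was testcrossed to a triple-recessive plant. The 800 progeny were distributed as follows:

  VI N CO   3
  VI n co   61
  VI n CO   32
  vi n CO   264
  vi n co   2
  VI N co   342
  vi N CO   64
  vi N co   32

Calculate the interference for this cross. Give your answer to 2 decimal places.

0.55

The two most frequent reciprocal classes, VI N co and vi n CO, are the parental types, so the F1 was VI N co / vi n CO.
The two rarest classes, VI N CO and vi n co, are the double crossovers. Comparing them with the parentals, only the co allele has switched, so co is the middle locus and the order is vi – co – n.
vi–co: (64 + 5)/800 = 0.0862; co–n: (125 + 5)/800 = 0.1625.
Expected DCO frequency = 0.0862 × 0.1625 ≈ 0.01401; observed = 5/800 ≈ 0.00625.
Coefficient of coincidence = 0.00625/0.01401 ≈ 0.45; interference = 1 − 0.45 = 0.55.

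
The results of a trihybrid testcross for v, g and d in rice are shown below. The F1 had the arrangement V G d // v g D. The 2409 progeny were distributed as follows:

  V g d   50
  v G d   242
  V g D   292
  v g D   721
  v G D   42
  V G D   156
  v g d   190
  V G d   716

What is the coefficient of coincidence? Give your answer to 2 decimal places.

The two rarest classes, V g d and v G D, are the double crossovers. Comparing them with the parentals, only the g allele has switched, so g is the middle locus and the order is d – g – v.
d–g: (346 + 92)/2409 = 0.1818; g–v: (534 + 92)/2409 = 0.2599.
Expected DCO frequency = 0.1818 × 0.2599 ≈ 0.04725; observed = 92/2409 ≈ 0.03819.
Coefficient of coincidence = 0.03819/0.04725 ≈ 0.81.

0.81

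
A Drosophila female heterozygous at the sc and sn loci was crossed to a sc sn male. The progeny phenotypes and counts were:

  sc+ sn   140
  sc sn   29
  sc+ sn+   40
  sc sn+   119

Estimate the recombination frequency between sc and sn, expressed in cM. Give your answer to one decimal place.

The two most frequent classes, sc+ sn (140) and sc sn+ (119), are the parental types, so the F1 was sc+ sn / sc sn+.
The recombinant classes are sc+ sn+ and sc sn: 40 + 29 = 69.
Recombination frequency = 69/328 = 0.2104 ≈ 21.0%, i.e. 21.0 cM.

21.0 cM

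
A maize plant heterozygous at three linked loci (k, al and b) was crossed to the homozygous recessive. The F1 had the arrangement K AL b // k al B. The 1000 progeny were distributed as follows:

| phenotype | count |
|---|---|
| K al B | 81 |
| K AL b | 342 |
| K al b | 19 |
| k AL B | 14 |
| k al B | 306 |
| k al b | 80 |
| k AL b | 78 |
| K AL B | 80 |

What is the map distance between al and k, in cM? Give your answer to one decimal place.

19.2 cM

The two rarest classes, K al b and k AL B, are the double crossovers. Comparing them with the parentals, only the al allele has switched, so al is the middle locus and the order is b – al – k.
Crossovers in the al–k interval produce the single-crossover classes k AL b and K al B (78 + 81 = 159) plus the double crossovers (33).
RF(al–k) = (159 + 33) / 1000 = 192/1000 = 0.1920 → 19.2 cM.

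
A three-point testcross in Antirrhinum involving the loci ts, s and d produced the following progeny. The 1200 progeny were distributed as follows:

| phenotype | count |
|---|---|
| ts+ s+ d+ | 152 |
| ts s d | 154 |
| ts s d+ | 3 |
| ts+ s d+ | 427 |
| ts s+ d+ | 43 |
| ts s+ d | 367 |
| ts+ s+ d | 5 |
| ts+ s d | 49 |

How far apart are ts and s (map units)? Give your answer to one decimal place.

26.2 map units

The two most frequent reciprocal classes, ts s+ d and ts+ s d+, are the parental types, so the F1 was ts s+ d / ts+ s d+.
The two rarest classes, ts+ s+ d and ts s d+, are the double crossovers. Comparing them with the parentals, only the ts allele has switched, so ts is the middle locus and the order is d – ts – s.
Crossovers in the ts–s interval produce the single-crossover classes ts s d and ts+ s+ d+ (154 + 152 = 306) plus the double crossovers (8).
RF(ts–s) = (306 + 8) / 1200 = 314/1200 = 0.2617 → 26.2 map units.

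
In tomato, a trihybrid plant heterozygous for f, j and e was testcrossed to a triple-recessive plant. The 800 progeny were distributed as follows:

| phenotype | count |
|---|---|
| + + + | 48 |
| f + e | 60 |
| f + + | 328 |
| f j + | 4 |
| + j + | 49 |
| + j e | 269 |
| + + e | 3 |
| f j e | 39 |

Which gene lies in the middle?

The two most frequent reciprocal classes, + j e and f + +, are the parental types, so the F1 was + j e / f + +.
The two rarest classes, + + e and f j +, are the double crossovers. Comparing them with the parentals, only the j allele has switched, so j is the middle locus and the order is e – j – f.

j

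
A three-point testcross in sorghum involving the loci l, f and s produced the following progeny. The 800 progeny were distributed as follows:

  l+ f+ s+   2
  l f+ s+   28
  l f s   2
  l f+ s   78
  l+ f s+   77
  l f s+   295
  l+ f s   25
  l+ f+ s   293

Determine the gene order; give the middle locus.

The two most frequent reciprocal classes, l f s+ and l+ f+ s, are the parental types, so the F1 was l f s+ / l+ f+ s.
The two rarest classes, l f s and l+ f+ s+, are the double crossovers. Comparing them with the parentals, only the s allele has switched, so s is the middle locus and the order is f – s – l.

s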